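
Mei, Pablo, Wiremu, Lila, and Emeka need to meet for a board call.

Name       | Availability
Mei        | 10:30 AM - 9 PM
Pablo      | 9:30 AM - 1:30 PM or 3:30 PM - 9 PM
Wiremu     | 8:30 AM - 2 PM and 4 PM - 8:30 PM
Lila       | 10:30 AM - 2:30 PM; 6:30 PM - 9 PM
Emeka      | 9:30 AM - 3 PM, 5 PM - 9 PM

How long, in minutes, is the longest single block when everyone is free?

180

Mei ∩ Pablo: 10:30-13:30, 15:30-21:00.
Mei ∩ Pablo ∩ Wiremu: 10:30-13:30, 16:00-20:30.
Mei ∩ Pablo ∩ Wiremu ∩ Lila: 10:30-13:30, 18:30-20:30.
Mei ∩ Pablo ∩ Wiremu ∩ Lila ∩ Emeka: 10:30-13:30, 18:30-20:30.
The longest is 10:30-13:30 at 180 minutes.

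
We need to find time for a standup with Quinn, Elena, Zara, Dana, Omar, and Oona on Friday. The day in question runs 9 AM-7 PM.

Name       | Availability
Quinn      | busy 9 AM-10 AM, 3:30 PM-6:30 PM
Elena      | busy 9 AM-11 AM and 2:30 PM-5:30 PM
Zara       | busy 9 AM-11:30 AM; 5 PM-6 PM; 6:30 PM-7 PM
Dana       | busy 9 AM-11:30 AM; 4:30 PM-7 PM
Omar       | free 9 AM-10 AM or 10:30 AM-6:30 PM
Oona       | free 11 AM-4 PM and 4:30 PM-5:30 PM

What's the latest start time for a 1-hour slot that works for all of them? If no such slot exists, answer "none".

Quinn free: 10:00-15:30, 18:30-19:00 (invert busy blocks within the working day).
Elena free: 11:00-14:30, 17:30-19:00 (invert busy blocks within the working day).
Zara free: 11:30-17:00, 18:00-18:30 (invert busy blocks within the working day).
Dana free: 11:30-16:30 (invert busy blocks within the working day).
Omar free: 09:00-10:00, 10:30-18:30.
Oona free: 11:00-16:00, 16:30-17:30.
Quinn ∩ Elena: 11:00-14:30, 18:30-19:00.
Quinn ∩ Elena ∩ Zara: 11:30-14:30.
Quinn ∩ Elena ∩ Zara ∩ Dana: 11:30-14:30.
Quinn ∩ Elena ∩ Zara ∩ Dana ∩ Omar: 11:30-14:30.
Quinn ∩ Elena ∩ Zara ∩ Dana ∩ Omar ∩ Oona: 11:30-14:30.
So the common availability across everyone is 11:30-14:30.
The last common window of at least 60 minutes is 11:30-14:30; a 60-minute meeting can start as late as 13:30 and still end by 14:30.

13:30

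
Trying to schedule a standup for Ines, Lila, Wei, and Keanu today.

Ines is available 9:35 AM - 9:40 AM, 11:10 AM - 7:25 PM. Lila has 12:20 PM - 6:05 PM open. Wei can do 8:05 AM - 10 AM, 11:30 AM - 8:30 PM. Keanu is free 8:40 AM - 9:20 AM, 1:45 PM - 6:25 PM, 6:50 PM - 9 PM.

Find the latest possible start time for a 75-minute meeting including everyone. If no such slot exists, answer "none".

Ines ∩ Lila: 12:20-18:05.
Ines ∩ Lila ∩ Wei: 12:20-18:05.
Ines ∩ Lila ∩ Wei ∩ Keanu: 13:45-18:05.
The last common window of at least 75 minutes is 13:45-18:05; a 75-minute meeting can start as late as 16:50 and still end by 18:05.

16:50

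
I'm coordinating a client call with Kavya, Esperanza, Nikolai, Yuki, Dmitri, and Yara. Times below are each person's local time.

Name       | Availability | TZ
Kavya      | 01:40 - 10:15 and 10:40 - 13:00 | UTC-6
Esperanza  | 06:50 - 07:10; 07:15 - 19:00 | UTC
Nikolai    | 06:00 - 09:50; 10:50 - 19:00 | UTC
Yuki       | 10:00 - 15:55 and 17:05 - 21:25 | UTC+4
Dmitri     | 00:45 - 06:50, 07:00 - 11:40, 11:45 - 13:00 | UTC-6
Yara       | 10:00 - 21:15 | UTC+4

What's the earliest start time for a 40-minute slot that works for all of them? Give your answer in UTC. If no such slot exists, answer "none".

Kavya in UTC: 07:40-16:15, 16:40-19:00 (add 6h to convert from UTC-6).
Esperanza in UTC: 06:50-07:10, 07:15-19:00.
Nikolai in UTC: 06:00-09:50, 10:50-19:00.
Yuki in UTC: 06:00-11:55, 13:05-17:25 (subtract 4h to convert from UTC+4).
Dmitri in UTC: 06:45-12:50, 13:00-17:40, 17:45-19:00 (add 6h to convert from UTC-6).
Yara in UTC: 06:00-17:15 (subtract 4h to convert from UTC+4).
Kavya ∩ Esperanza: 07:40-16:15, 16:40-19:00.
Kavya ∩ Esperanza ∩ Nikolai: 07:40-09:50, 10:50-16:15, 16:40-19:00.
Kavya ∩ Esperanza ∩ Nikolai ∩ Yuki: 07:40-09:50, 10:50-11:55, 13:05-16:15, 16:40-17:25.
Kavya ∩ Esperanza ∩ Nikolai ∩ Yuki ∩ Dmitri: 07:40-09:50, 10:50-11:55, 13:05-16:15, 16:40-17:25.
Kavya ∩ Esperanza ∩ Nikolai ∩ Yuki ∩ Dmitri ∩ Yara: 07:40-09:50, 10:50-11:55, 13:05-16:15, 16:40-17:15.
The first common window of at least 40 minutes is 07:40-09:50, so the earliest start is 07:40.

07:40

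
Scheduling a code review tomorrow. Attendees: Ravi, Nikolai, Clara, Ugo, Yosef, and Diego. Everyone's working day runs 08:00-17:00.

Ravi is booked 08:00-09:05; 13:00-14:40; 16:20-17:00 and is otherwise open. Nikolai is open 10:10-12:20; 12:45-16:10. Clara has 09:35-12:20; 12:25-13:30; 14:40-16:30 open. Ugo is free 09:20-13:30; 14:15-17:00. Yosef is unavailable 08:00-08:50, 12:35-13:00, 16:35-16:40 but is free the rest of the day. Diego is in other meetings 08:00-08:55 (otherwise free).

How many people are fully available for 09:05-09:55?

Ravi free: 09:05-13:00, 14:40-16:20 (invert busy blocks within the working day).
Nikolai free: 10:10-12:20, 12:45-16:10.
Clara free: 09:35-12:20, 12:25-13:30, 14:40-16:30.
Ugo free: 09:20-13:30, 14:15-17:00.
Yosef free: 08:50-12:35, 13:00-16:35, 16:40-17:00 (invert busy blocks within the working day).
Diego free: 08:55-17:00 (invert busy blocks within the working day).
Ravi, Yosef, and Diego can make the full 09:05-09:55 slot — that's 3.

3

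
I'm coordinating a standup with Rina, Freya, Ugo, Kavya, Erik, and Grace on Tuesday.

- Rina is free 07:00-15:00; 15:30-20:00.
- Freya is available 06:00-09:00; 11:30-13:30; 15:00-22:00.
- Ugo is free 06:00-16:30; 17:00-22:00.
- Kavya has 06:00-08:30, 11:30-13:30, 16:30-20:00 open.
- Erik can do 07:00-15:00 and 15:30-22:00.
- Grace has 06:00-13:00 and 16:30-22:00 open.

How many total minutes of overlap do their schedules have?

Rina ∩ Freya: 07:00-09:00, 11:30-13:30, 15:30-20:00.
Rina ∩ Freya ∩ Ugo: 07:00-09:00, 11:30-13:30, 15:30-16:30, 17:00-20:00.
Rina ∩ Freya ∩ Ugo ∩ Kavya: 07:00-08:30, 11:30-13:30, 17:00-20:00.
Rina ∩ Freya ∩ Ugo ∩ Kavya ∩ Erik: 07:00-08:30, 11:30-13:30, 17:00-20:00.
Rina ∩ Freya ∩ Ugo ∩ Kavya ∩ Erik ∩ Grace: 07:00-08:30, 11:30-13:00, 17:00-20:00.
So the common availability across everyone is 07:00-08:30, 11:30-13:00, 17:00-20:00.
Summing the common windows: 90 + 90 + 180 = 360 minutes.

360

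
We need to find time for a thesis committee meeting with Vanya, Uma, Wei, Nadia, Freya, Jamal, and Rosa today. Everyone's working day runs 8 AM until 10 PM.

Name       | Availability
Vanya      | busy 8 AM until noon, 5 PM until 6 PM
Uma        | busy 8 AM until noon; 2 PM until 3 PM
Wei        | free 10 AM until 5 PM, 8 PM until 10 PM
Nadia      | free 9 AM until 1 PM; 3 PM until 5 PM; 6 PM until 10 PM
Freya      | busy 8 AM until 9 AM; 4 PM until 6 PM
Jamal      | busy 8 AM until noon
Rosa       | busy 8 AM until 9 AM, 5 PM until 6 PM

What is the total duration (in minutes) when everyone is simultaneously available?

Vanya free: 12:00-17:00, 18:00-22:00 (invert busy blocks within the working day).
Uma free: 12:00-14:00, 15:00-22:00 (invert busy blocks within the working day).
Wei free: 10:00-17:00, 20:00-22:00.
Nadia free: 09:00-13:00, 15:00-17:00, 18:00-22:00.
Freya free: 09:00-16:00, 18:00-22:00 (invert busy blocks within the working day).
Jamal free: 12:00-22:00 (invert busy blocks within the working day).
Rosa free: 09:00-17:00, 18:00-22:00 (invert busy blocks within the working day).
Vanya ∩ Uma: 12:00-14:00, 15:00-17:00, 18:00-22:00.
Vanya ∩ Uma ∩ Wei: 12:00-14:00, 15:00-17:00, 20:00-22:00.
Vanya ∩ Uma ∩ Wei ∩ Nadia: 12:00-13:00, 15:00-17:00, 20:00-22:00.
Vanya ∩ Uma ∩ Wei ∩ Nadia ∩ Freya: 12:00-13:00, 15:00-16:00, 20:00-22:00.
Vanya ∩ Uma ∩ Wei ∩ Nadia ∩ Freya ∩ Jamal: 12:00-13:00, 15:00-16:00, 20:00-22:00.
Vanya ∩ Uma ∩ Wei ∩ Nadia ∩ Freya ∩ Jamal ∩ Rosa: 12:00-13:00, 15:00-16:00, 20:00-22:00.
Summing the common windows: 60 + 60 + 120 = 240 minutes.

240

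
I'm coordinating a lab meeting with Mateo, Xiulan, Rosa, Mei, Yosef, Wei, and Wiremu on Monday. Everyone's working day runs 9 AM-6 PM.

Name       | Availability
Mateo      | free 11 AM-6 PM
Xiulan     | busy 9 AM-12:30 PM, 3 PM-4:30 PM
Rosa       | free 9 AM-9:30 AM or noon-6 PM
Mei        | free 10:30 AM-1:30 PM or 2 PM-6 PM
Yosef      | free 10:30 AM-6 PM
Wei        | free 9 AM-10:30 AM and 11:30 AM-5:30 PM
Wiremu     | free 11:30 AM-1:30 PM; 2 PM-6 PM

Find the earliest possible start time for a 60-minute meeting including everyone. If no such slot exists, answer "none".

12:30

Mateo free: 11:00-18:00.
Xiulan free: 12:30-15:00, 16:30-18:00 (invert busy blocks within the working day).
Rosa free: 09:00-09:30, 12:00-18:00.
Mei free: 10:30-13:30, 14:00-18:00.
Yosef free: 10:30-18:00.
Wei free: 09:00-10:30, 11:30-17:30.
Wiremu free: 11:30-13:30, 14:00-18:00.
Mateo ∩ Xiulan: 12:30-15:00, 16:30-18:00.
Mateo ∩ Xiulan ∩ Rosa: 12:30-15:00, 16:30-18:00.
Mateo ∩ Xiulan ∩ Rosa ∩ Mei: 12:30-13:30, 14:00-15:00, 16:30-18:00.
Mateo ∩ Xiulan ∩ Rosa ∩ Mei ∩ Yosef: 12:30-13:30, 14:00-15:00, 16:30-18:00.
Mateo ∩ Xiulan ∩ Rosa ∩ Mei ∩ Yosef ∩ Wei: 12:30-13:30, 14:00-15:00, 16:30-17:30.
Mateo ∩ Xiulan ∩ Rosa ∩ Mei ∩ Yosef ∩ Wei ∩ Wiremu: 12:30-13:30, 14:00-15:00, 16:30-17:30.
The first common window of at least 60 minutes is 12:30-13:30, so the earliest start is 12:30.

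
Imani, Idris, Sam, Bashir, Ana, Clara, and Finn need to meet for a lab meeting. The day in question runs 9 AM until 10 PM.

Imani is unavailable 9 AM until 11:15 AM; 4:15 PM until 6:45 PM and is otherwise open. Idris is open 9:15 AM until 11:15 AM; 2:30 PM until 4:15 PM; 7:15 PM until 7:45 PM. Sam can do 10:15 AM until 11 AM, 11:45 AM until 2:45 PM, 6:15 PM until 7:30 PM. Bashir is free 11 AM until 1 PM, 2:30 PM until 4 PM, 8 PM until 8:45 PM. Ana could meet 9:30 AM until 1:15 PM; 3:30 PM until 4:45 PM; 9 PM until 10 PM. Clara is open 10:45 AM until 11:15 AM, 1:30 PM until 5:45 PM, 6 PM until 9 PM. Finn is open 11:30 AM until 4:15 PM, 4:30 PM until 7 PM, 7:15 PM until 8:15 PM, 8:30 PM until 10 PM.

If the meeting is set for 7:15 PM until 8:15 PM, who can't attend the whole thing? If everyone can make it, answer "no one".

Imani free: 11:15-16:15, 18:45-22:00 (invert busy blocks within the working day).
Idris free: 09:15-11:15, 14:30-16:15, 19:15-19:45.
Sam free: 10:15-11:00, 11:45-14:45, 18:15-19:30.
Bashir free: 11:00-13:00, 14:30-16:00, 20:00-20:45.
Ana free: 09:30-13:15, 15:30-16:45, 21:00-22:00.
Clara free: 10:45-11:15, 13:30-17:45, 18:00-21:00.
Finn free: 11:30-16:15, 16:30-19:00, 19:15-20:15, 20:30-22:00.
Imani: free for 19:15-20:15. Idris: not fully free for 19:15-20:15. Sam: not fully free for 19:15-20:15. Bashir: not fully free for 19:15-20:15. Ana: not fully free for 19:15-20:15. Clara: free for 19:15-20:15. Finn: free for 19:15-20:15.

Ana, Bashir, Idris, Sam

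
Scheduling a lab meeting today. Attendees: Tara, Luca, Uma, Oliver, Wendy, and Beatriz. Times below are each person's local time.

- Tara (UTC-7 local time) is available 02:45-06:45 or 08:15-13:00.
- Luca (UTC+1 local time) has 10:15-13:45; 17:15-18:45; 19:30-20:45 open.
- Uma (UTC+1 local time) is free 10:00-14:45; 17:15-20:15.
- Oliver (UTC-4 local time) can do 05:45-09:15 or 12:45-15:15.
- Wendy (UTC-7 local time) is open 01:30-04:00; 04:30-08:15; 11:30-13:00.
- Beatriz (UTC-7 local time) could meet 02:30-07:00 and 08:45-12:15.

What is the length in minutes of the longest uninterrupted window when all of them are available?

Tara in UTC: 09:45-13:45, 15:15-20:00 (add 7h to convert from UTC-7).
Luca in UTC: 09:15-12:45, 16:15-17:45, 18:30-19:45 (subtract 1h to convert from UTC+1).
Uma in UTC: 09:00-13:45, 16:15-19:15 (subtract 1h to convert from UTC+1).
Oliver in UTC: 09:45-13:15, 16:45-19:15 (add 4h to convert from UTC-4).
Wendy in UTC: 08:30-11:00, 11:30-15:15, 18:30-20:00 (add 7h to convert from UTC-7).
Beatriz in UTC: 09:30-14:00, 15:45-19:15 (add 7h to convert from UTC-7).
Tara ∩ Luca: 09:45-12:45, 16:15-17:45, 18:30-19:45.
Tara ∩ Luca ∩ Uma: 09:45-12:45, 16:15-17:45, 18:30-19:15.
Tara ∩ Luca ∩ Uma ∩ Oliver: 09:45-12:45, 16:45-17:45, 18:30-19:15.
Tara ∩ Luca ∩ Uma ∩ Oliver ∩ Wendy: 09:45-11:00, 11:30-12:45, 18:30-19:15.
Tara ∩ Luca ∩ Uma ∩ Oliver ∩ Wendy ∩ Beatriz: 09:45-11:00, 11:30-12:45, 18:30-19:15.
The longest is 09:45-11:00 at 75 minutes.

75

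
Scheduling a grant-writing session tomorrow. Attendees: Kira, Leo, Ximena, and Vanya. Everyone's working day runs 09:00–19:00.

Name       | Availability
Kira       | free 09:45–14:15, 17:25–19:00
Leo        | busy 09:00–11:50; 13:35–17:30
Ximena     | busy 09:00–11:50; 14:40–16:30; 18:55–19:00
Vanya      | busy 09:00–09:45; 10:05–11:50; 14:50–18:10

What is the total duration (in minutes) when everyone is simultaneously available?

150

Kira free: 09:45-14:15, 17:25-19:00.
Leo free: 11:50-13:35, 17:30-19:00 (invert busy blocks within the working day).
Ximena free: 11:50-14:40, 16:30-18:55 (invert busy blocks within the working day).
Vanya free: 09:45-10:05, 11:50-14:50, 18:10-19:00 (invert busy blocks within the working day).
Kira ∩ Leo: 11:50-13:35, 17:30-19:00.
Kira ∩ Leo ∩ Ximena: 11:50-13:35, 17:30-18:55.
Kira ∩ Leo ∩ Ximena ∩ Vanya: 11:50-13:35, 18:10-18:55.
Those are the intersection windows.
Summing the common windows: 105 + 45 = 150 minutes.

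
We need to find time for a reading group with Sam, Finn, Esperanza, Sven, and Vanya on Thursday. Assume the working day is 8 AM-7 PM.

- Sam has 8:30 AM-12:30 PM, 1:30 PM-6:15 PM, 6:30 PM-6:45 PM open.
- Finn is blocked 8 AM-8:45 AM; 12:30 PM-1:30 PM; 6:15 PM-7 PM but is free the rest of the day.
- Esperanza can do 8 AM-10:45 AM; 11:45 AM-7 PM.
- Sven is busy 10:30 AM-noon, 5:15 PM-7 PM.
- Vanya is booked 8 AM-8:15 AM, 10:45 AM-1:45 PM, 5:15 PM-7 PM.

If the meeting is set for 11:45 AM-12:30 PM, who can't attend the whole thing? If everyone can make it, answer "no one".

Sven, Vanya

Sam free: 08:30-12:30, 13:30-18:15, 18:30-18:45.
Finn free: 08:45-12:30, 13:30-18:15 (invert busy blocks within the working day).
Esperanza free: 08:00-10:45, 11:45-19:00.
Sven free: 08:00-10:30, 12:00-17:15 (invert busy blocks within the working day).
Vanya free: 08:15-10:45, 13:45-17:15 (invert busy blocks within the working day).
Sam: free for 11:45-12:30. Finn: free for 11:45-12:30. Esperanza: free for 11:45-12:30. Sven: not fully free for 11:45-12:30. Vanya: not fully free for 11:45-12:30.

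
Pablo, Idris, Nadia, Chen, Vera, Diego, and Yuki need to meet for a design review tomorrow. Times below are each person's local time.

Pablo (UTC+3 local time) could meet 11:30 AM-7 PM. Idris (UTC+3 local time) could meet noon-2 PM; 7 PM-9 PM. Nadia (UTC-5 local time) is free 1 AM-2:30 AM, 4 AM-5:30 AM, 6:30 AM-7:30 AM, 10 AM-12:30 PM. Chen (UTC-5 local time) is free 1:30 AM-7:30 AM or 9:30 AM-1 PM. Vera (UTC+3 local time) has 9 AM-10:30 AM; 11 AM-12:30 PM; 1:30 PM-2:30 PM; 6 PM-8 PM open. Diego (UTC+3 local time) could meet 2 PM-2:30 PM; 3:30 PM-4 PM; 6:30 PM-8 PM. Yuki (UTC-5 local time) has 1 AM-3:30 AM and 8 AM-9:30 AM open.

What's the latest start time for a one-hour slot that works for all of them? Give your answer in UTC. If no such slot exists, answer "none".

Pablo in UTC: 08:30-16:00 (subtract 3h to convert from UTC+3).
Idris in UTC: 09:00-11:00, 16:00-18:00 (subtract 3h to convert from UTC+3).
Nadia in UTC: 06:00-07:30, 09:00-10:30, 11:30-12:30, 15:00-17:30 (add 5h to convert from UTC-5).
Chen in UTC: 06:30-12:30, 14:30-18:00 (add 5h to convert from UTC-5).
Vera in UTC: 06:00-07:30, 08:00-09:30, 10:30-11:30, 15:00-17:00 (subtract 3h to convert from UTC+3).
Diego in UTC: 11:00-11:30, 12:30-13:00, 15:30-17:00 (subtract 3h to convert from UTC+3).
Yuki in UTC: 06:00-08:30, 13:00-14:30 (add 5h to convert from UTC-5).
Pablo ∩ Idris: 09:00-11:00.
Pablo ∩ Idris ∩ Nadia: 09:00-10:30.
Pablo ∩ Idris ∩ Nadia ∩ Chen: 09:00-10:30.
Pablo ∩ Idris ∩ Nadia ∩ Chen ∩ Vera: 09:00-09:30.
Pablo ∩ Idris ∩ Nadia ∩ Chen ∩ Vera ∩ Diego: ∅.
Pablo ∩ Idris ∩ Nadia ∩ Chen ∩ Vera ∩ Diego ∩ Yuki: ∅.
There is no time when everyone is free.
No common window is at least 60 minutes long.

none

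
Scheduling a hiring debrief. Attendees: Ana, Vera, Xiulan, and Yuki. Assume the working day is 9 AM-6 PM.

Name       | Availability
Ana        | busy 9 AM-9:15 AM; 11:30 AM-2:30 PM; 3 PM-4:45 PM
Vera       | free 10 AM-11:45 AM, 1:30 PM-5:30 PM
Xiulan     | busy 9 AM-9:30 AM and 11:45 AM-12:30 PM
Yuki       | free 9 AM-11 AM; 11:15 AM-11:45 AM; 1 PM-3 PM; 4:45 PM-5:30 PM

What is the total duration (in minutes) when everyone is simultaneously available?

150

Ana free: 09:15-11:30, 14:30-15:00, 16:45-18:00 (invert busy blocks within the working day).
Vera free: 10:00-11:45, 13:30-17:30.
Xiulan free: 09:30-11:45, 12:30-18:00 (invert busy blocks within the working day).
Yuki free: 09:00-11:00, 11:15-11:45, 13:00-15:00, 16:45-17:30.
Ana ∩ Vera: 10:00-11:30, 14:30-15:00, 16:45-17:30.
Ana ∩ Vera ∩ Xiulan: 10:00-11:30, 14:30-15:00, 16:45-17:30.
Ana ∩ Vera ∩ Xiulan ∩ Yuki: 10:00-11:00, 11:15-11:30, 14:30-15:00, 16:45-17:30.
Summing the common windows: 60 + 15 + 30 + 45 = 150 minutes.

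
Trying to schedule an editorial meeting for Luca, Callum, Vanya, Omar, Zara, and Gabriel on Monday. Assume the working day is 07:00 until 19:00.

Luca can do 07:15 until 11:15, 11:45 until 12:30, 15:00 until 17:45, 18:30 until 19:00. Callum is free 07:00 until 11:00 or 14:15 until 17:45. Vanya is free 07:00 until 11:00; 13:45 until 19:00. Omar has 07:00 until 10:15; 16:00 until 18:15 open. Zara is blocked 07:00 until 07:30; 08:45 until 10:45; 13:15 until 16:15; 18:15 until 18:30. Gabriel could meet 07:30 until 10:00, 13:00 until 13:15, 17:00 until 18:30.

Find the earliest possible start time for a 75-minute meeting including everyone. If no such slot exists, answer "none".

Luca free: 07:15-11:15, 11:45-12:30, 15:00-17:45, 18:30-19:00.
Callum free: 07:00-11:00, 14:15-17:45.
Vanya free: 07:00-11:00, 13:45-19:00.
Omar free: 07:00-10:15, 16:00-18:15.
Zara free: 07:30-08:45, 10:45-13:15, 16:15-18:15, 18:30-19:00 (invert busy blocks within the working day).
Gabriel free: 07:30-10:00, 13:00-13:15, 17:00-18:30.
Luca ∩ Callum: 07:15-11:00, 15:00-17:45.
Luca ∩ Callum ∩ Vanya: 07:15-11:00, 15:00-17:45.
Luca ∩ Callum ∩ Vanya ∩ Omar: 07:15-10:15, 16:00-17:45.
Luca ∩ Callum ∩ Vanya ∩ Omar ∩ Zara: 07:30-08:45, 16:15-17:45.
Luca ∩ Callum ∩ Vanya ∩ Omar ∩ Zara ∩ Gabriel: 07:30-08:45, 17:00-17:45.
So the common availability across everyone is 07:30-08:45, 17:00-17:45.
The first common window of at least 75 minutes is 07:30-08:45, so the earliest start is 07:30.

07:30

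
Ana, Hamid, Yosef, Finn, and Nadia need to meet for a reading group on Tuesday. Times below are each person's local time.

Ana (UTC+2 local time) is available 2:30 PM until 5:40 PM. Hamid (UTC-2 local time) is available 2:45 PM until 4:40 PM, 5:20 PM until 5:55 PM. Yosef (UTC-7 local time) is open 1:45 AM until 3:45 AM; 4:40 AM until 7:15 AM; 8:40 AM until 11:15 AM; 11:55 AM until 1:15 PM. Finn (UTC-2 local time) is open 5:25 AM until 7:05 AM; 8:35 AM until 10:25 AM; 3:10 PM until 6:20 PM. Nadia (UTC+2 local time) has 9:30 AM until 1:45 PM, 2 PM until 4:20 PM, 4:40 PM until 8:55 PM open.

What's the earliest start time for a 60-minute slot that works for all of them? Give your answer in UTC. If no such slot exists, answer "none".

Ana in UTC: 12:30-15:40 (subtract 2h to convert from UTC+2).
Hamid in UTC: 16:45-18:40, 19:20-19:55 (add 2h to convert from UTC-2).
Yosef in UTC: 08:45-10:45, 11:40-14:15, 15:40-18:15, 18:55-20:15 (add 7h to convert from UTC-7).
Finn in UTC: 07:25-09:05, 10:35-12:25, 17:10-20:20 (add 2h to convert from UTC-2).
Nadia in UTC: 07:30-11:45, 12:00-14:20, 14:40-18:55 (subtract 2h to convert from UTC+2).
Ana ∩ Hamid: ∅.
Ana ∩ Hamid ∩ Yosef: ∅.
Ana ∩ Hamid ∩ Yosef ∩ Finn: ∅.
Ana ∩ Hamid ∩ Yosef ∩ Finn ∩ Nadia: ∅.
There is no time when everyone is free.
No common window is at least 60 minutes long.

none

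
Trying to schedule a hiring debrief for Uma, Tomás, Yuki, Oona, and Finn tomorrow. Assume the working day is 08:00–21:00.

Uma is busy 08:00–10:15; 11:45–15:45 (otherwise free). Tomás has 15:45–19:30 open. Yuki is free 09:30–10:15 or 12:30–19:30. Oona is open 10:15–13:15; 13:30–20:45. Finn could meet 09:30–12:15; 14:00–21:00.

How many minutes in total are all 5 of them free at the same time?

Uma free: 10:15-11:45, 15:45-21:00 (invert busy blocks within the working day).
Tomás free: 15:45-19:30.
Yuki free: 09:30-10:15, 12:30-19:30.
Oona free: 10:15-13:15, 13:30-20:45.
Finn free: 09:30-12:15, 14:00-21:00.
Uma ∩ Tomás: 15:45-19:30.
Uma ∩ Tomás ∩ Yuki: 15:45-19:30.
Uma ∩ Tomás ∩ Yuki ∩ Oona: 15:45-19:30.
Uma ∩ Tomás ∩ Yuki ∩ Oona ∩ Finn: 15:45-19:30.
That's a single block of 225 minutes.

225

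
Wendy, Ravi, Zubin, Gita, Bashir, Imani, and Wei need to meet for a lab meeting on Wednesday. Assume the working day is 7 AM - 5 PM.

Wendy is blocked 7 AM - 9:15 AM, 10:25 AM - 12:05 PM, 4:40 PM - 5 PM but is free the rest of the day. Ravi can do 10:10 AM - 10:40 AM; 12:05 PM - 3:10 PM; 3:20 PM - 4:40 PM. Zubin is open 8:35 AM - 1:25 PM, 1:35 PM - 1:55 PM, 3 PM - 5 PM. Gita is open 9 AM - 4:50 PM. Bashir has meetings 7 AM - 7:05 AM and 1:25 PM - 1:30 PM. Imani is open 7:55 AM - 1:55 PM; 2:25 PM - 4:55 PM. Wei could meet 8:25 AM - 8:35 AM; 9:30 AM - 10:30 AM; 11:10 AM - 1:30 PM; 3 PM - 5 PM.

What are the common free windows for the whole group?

10:10-10:25, 12:05-13:25, 15:00-15:10, 15:20-16:40

Wendy free: 09:15-10:25, 12:05-16:40 (invert busy blocks within the working day).
Ravi free: 10:10-10:40, 12:05-15:10, 15:20-16:40.
Zubin free: 08:35-13:25, 13:35-13:55, 15:00-17:00.
Gita free: 09:00-16:50.
Bashir free: 07:05-13:25, 13:30-17:00 (invert busy blocks within the working day).
Imani free: 07:55-13:55, 14:25-16:55.
Wei free: 08:25-08:35, 09:30-10:30, 11:10-13:30, 15:00-17:00.
Wendy ∩ Ravi: 10:10-10:25, 12:05-15:10, 15:20-16:40.
Wendy ∩ Ravi ∩ Zubin: 10:10-10:25, 12:05-13:25, 13:35-13:55, 15:00-15:10, 15:20-16:40.
Wendy ∩ Ravi ∩ Zubin ∩ Gita: 10:10-10:25, 12:05-13:25, 13:35-13:55, 15:00-15:10, 15:20-16:40.
Wendy ∩ Ravi ∩ Zubin ∩ Gita ∩ Bashir: 10:10-10:25, 12:05-13:25, 13:35-13:55, 15:00-15:10, 15:20-16:40.
Wendy ∩ Ravi ∩ Zubin ∩ Gita ∩ Bashir ∩ Imani: 10:10-10:25, 12:05-13:25, 13:35-13:55, 15:00-15:10, 15:20-16:40.
Wendy ∩ Ravi ∩ Zubin ∩ Gita ∩ Bashir ∩ Imani ∩ Wei: 10:10-10:25, 12:05-13:25, 15:00-15:10, 15:20-16:40.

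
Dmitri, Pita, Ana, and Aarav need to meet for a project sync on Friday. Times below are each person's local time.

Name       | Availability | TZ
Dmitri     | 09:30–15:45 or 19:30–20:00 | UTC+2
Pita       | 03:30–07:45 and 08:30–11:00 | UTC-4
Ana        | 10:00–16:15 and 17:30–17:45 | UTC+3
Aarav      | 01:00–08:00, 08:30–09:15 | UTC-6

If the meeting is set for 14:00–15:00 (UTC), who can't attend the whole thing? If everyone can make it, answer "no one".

Aarav, Ana, Dmitri

Dmitri in UTC: 07:30-13:45, 17:30-18:00 (subtract 2h to convert from UTC+2).
Pita in UTC: 07:30-11:45, 12:30-15:00 (add 4h to convert from UTC-4).
Ana in UTC: 07:00-13:15, 14:30-14:45 (subtract 3h to convert from UTC+3).
Aarav in UTC: 07:00-14:00, 14:30-15:15 (add 6h to convert from UTC-6).
Dmitri: not fully free for 14:00-15:00. Pita: free for 14:00-15:00. Ana: not fully free for 14:00-15:00. Aarav: not fully free for 14:00-15:00.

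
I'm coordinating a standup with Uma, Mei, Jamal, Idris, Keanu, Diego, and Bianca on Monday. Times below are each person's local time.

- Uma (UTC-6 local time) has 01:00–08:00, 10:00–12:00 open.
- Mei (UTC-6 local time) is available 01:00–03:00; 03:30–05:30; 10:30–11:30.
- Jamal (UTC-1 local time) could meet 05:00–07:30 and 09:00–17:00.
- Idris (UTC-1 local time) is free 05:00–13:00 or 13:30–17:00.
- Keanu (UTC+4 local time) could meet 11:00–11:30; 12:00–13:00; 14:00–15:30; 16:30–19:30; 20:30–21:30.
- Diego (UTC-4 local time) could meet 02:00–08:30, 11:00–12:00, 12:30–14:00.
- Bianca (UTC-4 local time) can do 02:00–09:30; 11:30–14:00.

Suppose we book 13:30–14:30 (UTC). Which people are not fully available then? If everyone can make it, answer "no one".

Bianca, Diego, Idris, Mei, Uma

Uma in UTC: 07:00-14:00, 16:00-18:00 (add 6h to convert from UTC-6).
Mei in UTC: 07:00-09:00, 09:30-11:30, 16:30-17:30 (add 6h to convert from UTC-6).
Jamal in UTC: 06:00-08:30, 10:00-18:00 (add 1h to convert from UTC-1).
Idris in UTC: 06:00-14:00, 14:30-18:00 (add 1h to convert from UTC-1).
Keanu in UTC: 07:00-07:30, 08:00-09:00, 10:00-11:30, 12:30-15:30, 16:30-17:30 (subtract 4h to convert from UTC+4).
Diego in UTC: 06:00-12:30, 15:00-16:00, 16:30-18:00 (add 4h to convert from UTC-4).
Bianca in UTC: 06:00-13:30, 15:30-18:00 (add 4h to convert from UTC-4).
Uma: not fully free for 13:30-14:30. Mei: not fully free for 13:30-14:30. Jamal: free for 13:30-14:30. Idris: not fully free for 13:30-14:30. Keanu: free for 13:30-14:30. Diego: not fully free for 13:30-14:30. Bianca: not fully free for 13:30-14:30.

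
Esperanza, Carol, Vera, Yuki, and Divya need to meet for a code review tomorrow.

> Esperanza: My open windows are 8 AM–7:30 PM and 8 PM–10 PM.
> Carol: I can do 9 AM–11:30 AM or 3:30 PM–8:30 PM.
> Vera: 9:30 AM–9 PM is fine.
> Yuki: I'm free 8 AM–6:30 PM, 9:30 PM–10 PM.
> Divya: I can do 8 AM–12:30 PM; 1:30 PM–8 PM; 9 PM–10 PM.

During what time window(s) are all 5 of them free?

09:30-11:30, 15:30-18:30

Esperanza ∩ Carol: 09:00-11:30, 15:30-19:30, 20:00-20:30.
Esperanza ∩ Carol ∩ Vera: 09:30-11:30, 15:30-19:30, 20:00-20:30.
Esperanza ∩ Carol ∩ Vera ∩ Yuki: 09:30-11:30, 15:30-18:30.
Esperanza ∩ Carol ∩ Vera ∩ Yuki ∩ Divya: 09:30-11:30, 15:30-18:30.
So the common availability across everyone is 09:30-11:30, 15:30-18:30.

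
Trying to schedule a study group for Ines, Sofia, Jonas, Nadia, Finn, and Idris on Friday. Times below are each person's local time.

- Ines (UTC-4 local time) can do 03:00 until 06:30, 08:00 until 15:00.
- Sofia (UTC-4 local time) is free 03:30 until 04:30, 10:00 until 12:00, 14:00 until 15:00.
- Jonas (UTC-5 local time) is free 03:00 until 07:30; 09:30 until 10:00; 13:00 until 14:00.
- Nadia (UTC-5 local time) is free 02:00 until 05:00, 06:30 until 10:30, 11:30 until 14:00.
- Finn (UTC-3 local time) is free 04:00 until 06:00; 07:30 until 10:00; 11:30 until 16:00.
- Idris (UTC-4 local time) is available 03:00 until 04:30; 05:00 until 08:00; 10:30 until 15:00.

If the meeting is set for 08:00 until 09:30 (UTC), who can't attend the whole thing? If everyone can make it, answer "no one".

Finn, Idris, Sofia

Ines in UTC: 07:00-10:30, 12:00-19:00 (add 4h to convert from UTC-4).
Sofia in UTC: 07:30-08:30, 14:00-16:00, 18:00-19:00 (add 4h to convert from UTC-4).
Jonas in UTC: 08:00-12:30, 14:30-15:00, 18:00-19:00 (add 5h to convert from UTC-5).
Nadia in UTC: 07:00-10:00, 11:30-15:30, 16:30-19:00 (add 5h to convert from UTC-5).
Finn in UTC: 07:00-09:00, 10:30-13:00, 14:30-19:00 (add 3h to convert from UTC-3).
Idris in UTC: 07:00-08:30, 09:00-12:00, 14:30-19:00 (add 4h to convert from UTC-4).
Ines: free for 08:00-09:30. Sofia: not fully free for 08:00-09:30. Jonas: free for 08:00-09:30. Nadia: free for 08:00-09:30. Finn: not fully free for 08:00-09:30. Idris: not fully free for 08:00-09:30.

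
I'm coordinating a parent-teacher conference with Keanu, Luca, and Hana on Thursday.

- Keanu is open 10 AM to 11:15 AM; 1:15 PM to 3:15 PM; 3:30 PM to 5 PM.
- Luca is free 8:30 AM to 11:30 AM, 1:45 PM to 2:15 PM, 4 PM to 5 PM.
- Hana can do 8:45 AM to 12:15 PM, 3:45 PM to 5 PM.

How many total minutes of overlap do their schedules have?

135

Keanu ∩ Luca: 10:00-11:15, 13:45-14:15, 16:00-17:00.
Keanu ∩ Luca ∩ Hana: 10:00-11:15, 16:00-17:00.
Summing the common windows: 75 + 60 = 135 minutes.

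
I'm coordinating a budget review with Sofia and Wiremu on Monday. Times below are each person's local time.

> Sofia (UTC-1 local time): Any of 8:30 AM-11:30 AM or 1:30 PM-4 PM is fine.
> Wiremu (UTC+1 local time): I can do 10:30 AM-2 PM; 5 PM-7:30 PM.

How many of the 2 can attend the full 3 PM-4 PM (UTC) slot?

1

Sofia in UTC: 09:30-12:30, 14:30-17:00 (add 1h to convert from UTC-1).
Wiremu in UTC: 09:30-13:00, 16:00-18:30 (subtract 1h to convert from UTC+1).
Sofia can make the full 15:00-16:00 slot — that's 1.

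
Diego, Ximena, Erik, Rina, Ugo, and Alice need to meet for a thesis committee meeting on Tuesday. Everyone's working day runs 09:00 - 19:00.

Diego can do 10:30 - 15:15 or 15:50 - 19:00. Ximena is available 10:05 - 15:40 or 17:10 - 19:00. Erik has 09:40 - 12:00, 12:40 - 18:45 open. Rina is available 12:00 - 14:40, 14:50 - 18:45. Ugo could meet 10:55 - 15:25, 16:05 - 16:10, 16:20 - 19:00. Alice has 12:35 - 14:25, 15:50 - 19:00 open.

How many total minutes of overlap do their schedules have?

Diego ∩ Ximena: 10:30-15:15, 17:10-19:00.
Diego ∩ Ximena ∩ Erik: 10:30-12:00, 12:40-15:15, 17:10-18:45.
Diego ∩ Ximena ∩ Erik ∩ Rina: 12:40-14:40, 14:50-15:15, 17:10-18:45.
Diego ∩ Ximena ∩ Erik ∩ Rina ∩ Ugo: 12:40-14:40, 14:50-15:15, 17:10-18:45.
Diego ∩ Ximena ∩ Erik ∩ Rina ∩ Ugo ∩ Alice: 12:40-14:25, 17:10-18:45.
Summing the common windows: 105 + 95 = 200 minutes.

200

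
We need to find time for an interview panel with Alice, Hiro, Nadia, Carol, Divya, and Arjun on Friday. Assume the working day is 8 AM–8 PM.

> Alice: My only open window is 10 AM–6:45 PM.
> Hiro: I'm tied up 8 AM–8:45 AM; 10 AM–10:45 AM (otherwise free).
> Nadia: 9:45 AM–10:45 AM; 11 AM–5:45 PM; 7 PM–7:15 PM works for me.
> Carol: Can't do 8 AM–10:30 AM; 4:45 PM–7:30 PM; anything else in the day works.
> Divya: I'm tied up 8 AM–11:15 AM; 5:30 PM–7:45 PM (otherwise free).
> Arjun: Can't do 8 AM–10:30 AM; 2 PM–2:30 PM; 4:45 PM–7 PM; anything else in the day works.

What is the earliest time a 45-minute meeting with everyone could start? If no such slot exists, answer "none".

Alice free: 10:00-18:45.
Hiro free: 08:45-10:00, 10:45-20:00 (invert busy blocks within the working day).
Nadia free: 09:45-10:45, 11:00-17:45, 19:00-19:15.
Carol free: 10:30-16:45, 19:30-20:00 (invert busy blocks within the working day).
Divya free: 11:15-17:30, 19:45-20:00 (invert busy blocks within the working day).
Arjun free: 10:30-14:00, 14:30-16:45, 19:00-20:00 (invert busy blocks within the working day).
Alice ∩ Hiro: 10:45-18:45.
Alice ∩ Hiro ∩ Nadia: 11:00-17:45.
Alice ∩ Hiro ∩ Nadia ∩ Carol: 11:00-16:45.
Alice ∩ Hiro ∩ Nadia ∩ Carol ∩ Divya: 11:15-16:45.
Alice ∩ Hiro ∩ Nadia ∩ Carol ∩ Divya ∩ Arjun: 11:15-14:00, 14:30-16:45.
Those are the intersection windows.
The first common window of at least 45 minutes is 11:15-14:00, so the earliest start is 11:15.

11:15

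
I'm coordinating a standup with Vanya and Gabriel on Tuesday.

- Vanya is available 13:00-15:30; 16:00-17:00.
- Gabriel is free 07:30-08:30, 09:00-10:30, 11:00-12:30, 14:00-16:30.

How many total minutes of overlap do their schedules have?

120

Vanya ∩ Gabriel: 14:00-15:30, 16:00-16:30.
Summing the common windows: 90 + 30 = 120 minutes.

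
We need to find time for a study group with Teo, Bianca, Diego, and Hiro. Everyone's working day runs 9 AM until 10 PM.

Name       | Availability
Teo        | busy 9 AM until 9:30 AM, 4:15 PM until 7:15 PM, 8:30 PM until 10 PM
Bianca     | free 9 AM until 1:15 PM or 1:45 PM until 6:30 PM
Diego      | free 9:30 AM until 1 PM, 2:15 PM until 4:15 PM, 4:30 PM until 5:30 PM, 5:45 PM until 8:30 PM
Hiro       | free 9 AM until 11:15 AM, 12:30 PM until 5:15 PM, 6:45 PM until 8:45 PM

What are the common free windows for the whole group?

Teo free: 09:30-16:15, 19:15-20:30 (invert busy blocks within the working day).
Bianca free: 09:00-13:15, 13:45-18:30.
Diego free: 09:30-13:00, 14:15-16:15, 16:30-17:30, 17:45-20:30.
Hiro free: 09:00-11:15, 12:30-17:15, 18:45-20:45.
Teo ∩ Bianca: 09:30-13:15, 13:45-16:15.
Teo ∩ Bianca ∩ Diego: 09:30-13:00, 14:15-16:15.
Teo ∩ Bianca ∩ Diego ∩ Hiro: 09:30-11:15, 12:30-13:00, 14:15-16:15.

09:30-11:15, 12:30-13:00, 14:15-16:15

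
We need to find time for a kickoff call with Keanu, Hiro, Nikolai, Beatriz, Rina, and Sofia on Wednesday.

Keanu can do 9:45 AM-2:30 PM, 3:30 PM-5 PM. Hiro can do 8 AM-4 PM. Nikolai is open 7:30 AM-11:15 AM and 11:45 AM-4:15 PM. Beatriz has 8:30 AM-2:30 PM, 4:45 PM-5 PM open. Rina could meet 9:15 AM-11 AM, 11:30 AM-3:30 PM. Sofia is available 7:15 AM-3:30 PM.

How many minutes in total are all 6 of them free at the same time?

Keanu ∩ Hiro: 09:45-14:30, 15:30-16:00.
Keanu ∩ Hiro ∩ Nikolai: 09:45-11:15, 11:45-14:30, 15:30-16:00.
Keanu ∩ Hiro ∩ Nikolai ∩ Beatriz: 09:45-11:15, 11:45-14:30.
Keanu ∩ Hiro ∩ Nikolai ∩ Beatriz ∩ Rina: 09:45-11:00, 11:45-14:30.
Keanu ∩ Hiro ∩ Nikolai ∩ Beatriz ∩ Rina ∩ Sofia: 09:45-11:00, 11:45-14:30.
Those are the intersection windows.
Summing the common windows: 75 + 165 = 240 minutes.

240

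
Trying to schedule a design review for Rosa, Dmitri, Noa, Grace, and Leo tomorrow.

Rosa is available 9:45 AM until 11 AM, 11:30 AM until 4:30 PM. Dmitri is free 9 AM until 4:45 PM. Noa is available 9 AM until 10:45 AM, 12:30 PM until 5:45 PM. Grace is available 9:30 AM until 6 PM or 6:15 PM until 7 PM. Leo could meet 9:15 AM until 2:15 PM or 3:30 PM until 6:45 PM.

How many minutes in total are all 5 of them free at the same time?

Rosa ∩ Dmitri: 09:45-11:00, 11:30-16:30.
Rosa ∩ Dmitri ∩ Noa: 09:45-10:45, 12:30-16:30.
Rosa ∩ Dmitri ∩ Noa ∩ Grace: 09:45-10:45, 12:30-16:30.
Rosa ∩ Dmitri ∩ Noa ∩ Grace ∩ Leo: 09:45-10:45, 12:30-14:15, 15:30-16:30.
Summing the common windows: 60 + 105 + 60 = 225 minutes.

225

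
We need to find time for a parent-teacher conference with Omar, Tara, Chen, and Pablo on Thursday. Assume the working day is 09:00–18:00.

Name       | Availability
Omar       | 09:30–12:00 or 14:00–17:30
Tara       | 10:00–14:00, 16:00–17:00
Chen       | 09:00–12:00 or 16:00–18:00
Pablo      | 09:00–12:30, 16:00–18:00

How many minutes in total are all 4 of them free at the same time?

Omar ∩ Tara: 10:00-12:00, 16:00-17:00.
Omar ∩ Tara ∩ Chen: 10:00-12:00, 16:00-17:00.
Omar ∩ Tara ∩ Chen ∩ Pablo: 10:00-12:00, 16:00-17:00.
So the common availability across everyone is 10:00-12:00, 16:00-17:00.
Summing the common windows: 120 + 60 = 180 minutes.

180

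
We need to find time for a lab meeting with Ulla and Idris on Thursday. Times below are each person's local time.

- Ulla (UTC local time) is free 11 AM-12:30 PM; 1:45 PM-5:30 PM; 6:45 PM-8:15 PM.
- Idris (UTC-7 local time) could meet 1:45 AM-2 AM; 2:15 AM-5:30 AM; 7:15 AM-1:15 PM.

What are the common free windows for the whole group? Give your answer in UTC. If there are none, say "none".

11:00-12:30, 14:15-17:30, 18:45-20:15

Ulla in UTC: 11:00-12:30, 13:45-17:30, 18:45-20:15.
Idris in UTC: 08:45-09:00, 09:15-12:30, 14:15-20:15 (add 7h to convert from UTC-7).
Ulla ∩ Idris: 11:00-12:30, 14:15-17:30, 18:45-20:15.
So the common availability across everyone is 11:00-12:30, 14:15-17:30, 18:45-20:15.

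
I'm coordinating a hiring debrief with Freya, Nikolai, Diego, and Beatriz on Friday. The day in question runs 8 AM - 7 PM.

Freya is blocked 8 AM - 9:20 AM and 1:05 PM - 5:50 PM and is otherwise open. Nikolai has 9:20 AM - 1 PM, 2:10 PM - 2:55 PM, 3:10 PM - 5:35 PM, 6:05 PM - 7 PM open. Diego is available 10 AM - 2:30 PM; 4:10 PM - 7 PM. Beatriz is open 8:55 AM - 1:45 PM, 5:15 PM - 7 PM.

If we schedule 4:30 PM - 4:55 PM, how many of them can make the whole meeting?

2

Freya free: 09:20-13:05, 17:50-19:00 (invert busy blocks within the working day).
Nikolai free: 09:20-13:00, 14:10-14:55, 15:10-17:35, 18:05-19:00.
Diego free: 10:00-14:30, 16:10-19:00.
Beatriz free: 08:55-13:45, 17:15-19:00.
Nikolai and Diego can make the full 16:30-16:55 slot — that's 2.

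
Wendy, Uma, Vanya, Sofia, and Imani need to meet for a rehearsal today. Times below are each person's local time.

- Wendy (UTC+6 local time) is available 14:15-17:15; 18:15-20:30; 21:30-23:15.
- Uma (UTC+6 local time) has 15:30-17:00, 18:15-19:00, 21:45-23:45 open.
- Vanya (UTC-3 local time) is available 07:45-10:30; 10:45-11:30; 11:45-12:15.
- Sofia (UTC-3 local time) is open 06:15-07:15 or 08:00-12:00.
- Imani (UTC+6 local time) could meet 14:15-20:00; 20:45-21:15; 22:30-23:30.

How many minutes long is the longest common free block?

Wendy in UTC: 08:15-11:15, 12:15-14:30, 15:30-17:15 (subtract 6h to convert from UTC+6).
Uma in UTC: 09:30-11:00, 12:15-13:00, 15:45-17:45 (subtract 6h to convert from UTC+6).
Vanya in UTC: 10:45-13:30, 13:45-14:30, 14:45-15:15 (add 3h to convert from UTC-3).
Sofia in UTC: 09:15-10:15, 11:00-15:00 (add 3h to convert from UTC-3).
Imani in UTC: 08:15-14:00, 14:45-15:15, 16:30-17:30 (subtract 6h to convert from UTC+6).
Wendy ∩ Uma: 09:30-11:00, 12:15-13:00, 15:45-17:15.
Wendy ∩ Uma ∩ Vanya: 10:45-11:00, 12:15-13:00.
Wendy ∩ Uma ∩ Vanya ∩ Sofia: 12:15-13:00.
Wendy ∩ Uma ∩ Vanya ∩ Sofia ∩ Imani: 12:15-13:00.
Those are the intersection windows.
The longest is 12:15-13:00 at 45 minutes.

45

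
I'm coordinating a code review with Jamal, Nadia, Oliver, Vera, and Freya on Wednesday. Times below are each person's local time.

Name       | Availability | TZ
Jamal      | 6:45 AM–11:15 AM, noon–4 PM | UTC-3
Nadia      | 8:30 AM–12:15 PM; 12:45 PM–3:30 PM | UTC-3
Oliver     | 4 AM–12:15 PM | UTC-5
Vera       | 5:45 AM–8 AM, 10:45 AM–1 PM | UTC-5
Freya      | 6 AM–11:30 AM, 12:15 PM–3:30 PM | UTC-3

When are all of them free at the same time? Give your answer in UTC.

11:30-13:00, 15:45-17:15

Jamal in UTC: 09:45-14:15, 15:00-19:00 (add 3h to convert from UTC-3).
Nadia in UTC: 11:30-15:15, 15:45-18:30 (add 3h to convert from UTC-3).
Oliver in UTC: 09:00-17:15 (add 5h to convert from UTC-5).
Vera in UTC: 10:45-13:00, 15:45-18:00 (add 5h to convert from UTC-5).
Freya in UTC: 09:00-14:30, 15:15-18:30 (add 3h to convert from UTC-3).
Jamal ∩ Nadia: 11:30-14:15, 15:00-15:15, 15:45-18:30.
Jamal ∩ Nadia ∩ Oliver: 11:30-14:15, 15:00-15:15, 15:45-17:15.
Jamal ∩ Nadia ∩ Oliver ∩ Vera: 11:30-13:00, 15:45-17:15.
Jamal ∩ Nadia ∩ Oliver ∩ Vera ∩ Freya: 11:30-13:00, 15:45-17:15.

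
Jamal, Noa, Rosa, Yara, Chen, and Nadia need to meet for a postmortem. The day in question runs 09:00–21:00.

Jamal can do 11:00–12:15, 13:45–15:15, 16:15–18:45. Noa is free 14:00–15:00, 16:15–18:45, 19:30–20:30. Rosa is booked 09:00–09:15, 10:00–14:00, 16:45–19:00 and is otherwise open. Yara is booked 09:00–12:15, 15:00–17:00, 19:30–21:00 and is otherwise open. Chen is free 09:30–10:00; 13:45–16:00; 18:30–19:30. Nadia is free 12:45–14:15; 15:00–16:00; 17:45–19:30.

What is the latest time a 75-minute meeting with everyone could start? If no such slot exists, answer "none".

Jamal free: 11:00-12:15, 13:45-15:15, 16:15-18:45.
Noa free: 14:00-15:00, 16:15-18:45, 19:30-20:30.
Rosa free: 09:15-10:00, 14:00-16:45, 19:00-21:00 (invert busy blocks within the working day).
Yara free: 12:15-15:00, 17:00-19:30 (invert busy blocks within the working day).
Chen free: 09:30-10:00, 13:45-16:00, 18:30-19:30.
Nadia free: 12:45-14:15, 15:00-16:00, 17:45-19:30.
Jamal ∩ Noa: 14:00-15:00, 16:15-18:45.
Jamal ∩ Noa ∩ Rosa: 14:00-15:00, 16:15-16:45.
Jamal ∩ Noa ∩ Rosa ∩ Yara: 14:00-15:00.
Jamal ∩ Noa ∩ Rosa ∩ Yara ∩ Chen: 14:00-15:00.
Jamal ∩ Noa ∩ Rosa ∩ Yara ∩ Chen ∩ Nadia: 14:00-14:15.
No common window is at least 75 minutes long.

none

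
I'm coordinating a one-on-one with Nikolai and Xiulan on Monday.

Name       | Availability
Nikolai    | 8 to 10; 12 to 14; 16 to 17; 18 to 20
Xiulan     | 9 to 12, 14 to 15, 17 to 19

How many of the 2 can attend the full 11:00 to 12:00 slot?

1

Xiulan can make the full 11:00-12:00 slot — that's 1.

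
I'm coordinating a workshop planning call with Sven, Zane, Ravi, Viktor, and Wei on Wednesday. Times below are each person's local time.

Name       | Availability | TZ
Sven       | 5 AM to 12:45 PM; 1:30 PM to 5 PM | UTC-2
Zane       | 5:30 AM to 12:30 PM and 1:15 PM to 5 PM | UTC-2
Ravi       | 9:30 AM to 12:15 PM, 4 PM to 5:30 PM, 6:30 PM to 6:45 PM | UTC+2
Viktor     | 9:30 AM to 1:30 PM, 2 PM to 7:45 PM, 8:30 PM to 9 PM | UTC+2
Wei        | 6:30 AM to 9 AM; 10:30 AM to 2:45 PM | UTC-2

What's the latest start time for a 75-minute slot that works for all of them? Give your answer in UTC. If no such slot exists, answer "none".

09:00

Sven in UTC: 07:00-14:45, 15:30-19:00 (add 2h to convert from UTC-2).
Zane in UTC: 07:30-14:30, 15:15-19:00 (add 2h to convert from UTC-2).
Ravi in UTC: 07:30-10:15, 14:00-15:30, 16:30-16:45 (subtract 2h to convert from UTC+2).
Viktor in UTC: 07:30-11:30, 12:00-17:45, 18:30-19:00 (subtract 2h to convert from UTC+2).
Wei in UTC: 08:30-11:00, 12:30-16:45 (add 2h to convert from UTC-2).
Sven ∩ Zane: 07:30-14:30, 15:30-19:00.
Sven ∩ Zane ∩ Ravi: 07:30-10:15, 14:00-14:30, 16:30-16:45.
Sven ∩ Zane ∩ Ravi ∩ Viktor: 07:30-10:15, 14:00-14:30, 16:30-16:45.
Sven ∩ Zane ∩ Ravi ∩ Viktor ∩ Wei: 08:30-10:15, 14:00-14:30, 16:30-16:45.
The last common window of at least 75 minutes is 08:30-10:15; a 75-minute meeting can start as late as 09:00 and still end by 10:15.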